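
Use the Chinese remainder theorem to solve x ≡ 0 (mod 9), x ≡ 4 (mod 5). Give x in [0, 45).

9

Write x = 0 + 9·k. Then 9·k ≡ 4 − 0 ≡ 4 (mod 5).
Need 9⁻¹ mod 5. Extended Euclid on (5, 4):
5 = 1·4 + 1
4 = 4·1 + 0
Back-substitute:
1 = 5 − 4
9⁻¹ ≡ 4 (mod 5), so k ≡ 4·4 ≡ 1 (mod 5).
x = 0 + 9·1 = 9.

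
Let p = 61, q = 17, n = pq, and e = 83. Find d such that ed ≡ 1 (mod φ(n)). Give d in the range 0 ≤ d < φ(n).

φ(n) = (p−1)(q−1) = 60·16 = 960.
Need d with 83·d ≡ 1 (mod 960). Apply the extended Euclidean algorithm:
960 = 11×83 + 47
83 = 1×47 + 36
47 = 1×36 + 11
36 = 3×11 + 3
11 = 3×3 + 2
3 = 1×2 + 1
2 = 2×1 + 0
Back-substitute:
1 = 3 − 2
1 = −11 + 4·3
1 = 4·36 − 13·11
1 = −13·47 + 17·36
1 = 17·83 − 30·47
1 = −30·960 + 347·83
So 83·347 ≡ 1 (mod 960), hence d = 347.

347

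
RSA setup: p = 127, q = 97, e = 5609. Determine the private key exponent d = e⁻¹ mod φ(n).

4505

φ(n) = (p−1)(q−1) = 126·96 = 12096.
Need d with 5609·d ≡ 1 (mod 12096). Apply the extended Euclidean algorithm:
12096 = 2×5609 + 878
5609 = 6×878 + 341
878 = 2×341 + 196
341 = 1×196 + 145
196 = 1×145 + 51
145 = 2×51 + 43
51 = 1×43 + 8
43 = 5×8 + 3
8 = 2×3 + 2
3 = 1×2 + 1
2 = 2×1 + 0
Back-substitute:
1 = 3 − 2
1 = −8 + 3·3
1 = 3·43 − 16·8
1 = −16·51 + 19·43
1 = 19·145 − 54·51
1 = −54·196 + 73·145
1 = 73·341 − 127·196
1 = −127·878 + 327·341
1 = 327·5609 − 2089·878
1 = −2089·12096 + 4505·5609
So 5609·4505 ≡ 1 (mod 12096), hence d = 4505.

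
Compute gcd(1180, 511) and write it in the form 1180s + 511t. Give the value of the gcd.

1

Euclidean algorithm:
1180 = 2*511 + 158
511 = 3*158 + 37
158 = 4*37 + 10
37 = 3*10 + 7
10 = 1*7 + 3
7 = 2*3 + 1
3 = 3*1 + 0
gcd(1180, 511) = 1.
Back-substituting:
1 = 7 − 2·3
1 = −2·10 + 3·7
1 = 3·37 − 11·10
1 = −11·158 + 47·37
1 = 47·511 − 152·158
1 = −152·1180 + 351·511
So 1 = (-152)·1180 + (351)·511.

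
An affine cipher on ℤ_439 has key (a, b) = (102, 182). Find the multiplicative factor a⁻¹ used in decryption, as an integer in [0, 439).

gcd(439, 102) by repeated division:
439 = 4·102 + 31
102 = 3·31 + 9
31 = 3·9 + 4
9 = 2·4 + 1
4 = 4·1 + 0
The gcd is 1. Working backward:
1 = 9 − 2·4
1 = −2·31 + 7·9
1 = 7·102 − 23·31
1 = −23·439 + 99·102
So 102·99 ≡ 1 (mod 439).

99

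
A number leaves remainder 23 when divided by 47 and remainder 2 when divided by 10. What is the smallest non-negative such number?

Write x = 23 + 47·k. Then 47·k ≡ 2 − 23 ≡ 9 (mod 10).
Need 47⁻¹ mod 10. Extended Euclid on (10, 7):
10 = 1·7 + 3
7 = 2·3 + 1
3 = 3·1 + 0
Back-substitute:
1 = 7 − 2·3
1 = −2·10 + 3·7
47⁻¹ ≡ 3 (mod 10), so k ≡ 3·9 ≡ 7 (mod 10).
x = 23 + 47·7 = 352.

352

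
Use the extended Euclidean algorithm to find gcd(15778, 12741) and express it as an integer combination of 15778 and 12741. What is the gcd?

Euclidean algorithm:
15778 = 1*12741 + 3037
12741 = 4*3037 + 593
3037 = 5*593 + 72
593 = 8*72 + 17
72 = 4*17 + 4
17 = 4*4 + 1
4 = 4*1 + 0
gcd(15778, 12741) = 1.
Express as a combination:
1 = 17 − 4·4
1 = −4·72 + 17·17
1 = 17·593 − 140·72
1 = −140·3037 + 717·593
1 = 717·12741 − 3008·3037
1 = −3008·15778 + 3725·12741
So 1 = (-3008)·15778 + (3725)·12741.

1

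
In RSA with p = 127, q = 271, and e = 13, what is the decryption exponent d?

φ(n) = (p−1)(q−1) = 126·270 = 34020.
Need d with 13·d ≡ 1 (mod 34020). Apply the extended Euclidean algorithm:
34020 = 2616×13 + 12
13 = 1×12 + 1
12 = 12×1 + 0
Back-substitute:
1 = 13 − 12
1 = −34020 + 2617·13
So 13·2617 ≡ 1 (mod 34020), hence d = 2617.

2617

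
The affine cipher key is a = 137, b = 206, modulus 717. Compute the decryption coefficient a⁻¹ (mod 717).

gcd(717, 137) by repeated division:
717 = 5*137 + 32
137 = 4*32 + 9
32 = 3*9 + 5
9 = 1*5 + 4
5 = 1*4 + 1
4 = 4*1 + 0
gcd = 1, so the inverse exists. Back-substitute:
1 = 5 − 4
1 = −9 + 2·5
1 = 2·32 − 7·9
1 = −7·137 + 30·32
1 = 30·717 − 157·137
Hence 137⁻¹ ≡ -157 ≡ 560 (mod 717).

560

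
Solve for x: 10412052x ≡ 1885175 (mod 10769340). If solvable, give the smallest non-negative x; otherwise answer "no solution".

gcd(10412052, 10769340):
10769340 = 1×10412052 + 357288
10412052 = 29×357288 + 50700
357288 = 7×50700 + 2388
50700 = 21×2388 + 552
2388 = 4×552 + 180
552 = 3×180 + 12
180 = 15×12 + 0
gcd = 12, but 12 ∤ 1885175, so the congruence has no solution.

no solution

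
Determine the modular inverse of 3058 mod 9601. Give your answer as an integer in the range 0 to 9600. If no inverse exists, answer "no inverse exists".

7375

Extended Euclidean algorithm:
9601 = 3·3058 + 427
3058 = 7·427 + 69
427 = 6·69 + 13
69 = 5·13 + 4
13 = 3·4 + 1
4 = 4·1 + 0
The gcd is 1. Working backward:
1 = 13 − 3·4
1 = −3·69 + 16·13
1 = 16·427 − 99·69
1 = −99·3058 + 709·427
1 = 709·9601 − 2226·3058
So 3058·(-2226) ≡ 1 (mod 9601), and -2226 ≡ 7375 (mod 9601).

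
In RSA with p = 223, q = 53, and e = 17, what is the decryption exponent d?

φ(n) = (p−1)(q−1) = 222·52 = 11544.
Need d with 17·d ≡ 1 (mod 11544). Apply the extended Euclidean algorithm:
11544 = 679×17 + 1
17 = 17×1 + 0
Back-substitute:
1 = 11544 − 679·17
So 17·(-679) ≡ 1 (mod 11544), hence d ≡ -679 ≡ 10865 (mod 11544).

10865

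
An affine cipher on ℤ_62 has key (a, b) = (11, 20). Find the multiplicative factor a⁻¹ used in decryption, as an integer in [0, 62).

gcd(62, 11) by repeated division:
62 = 5×11 + 7
11 = 1×7 + 4
7 = 1×4 + 3
4 = 1×3 + 1
3 = 3×1 + 0
The gcd is 1. Working backward:
1 = 4 − 3
1 = −7 + 2·4
1 = 2·11 − 3·7
1 = −3·62 + 17·11
So 11·17 ≡ 1 (mod 62).

17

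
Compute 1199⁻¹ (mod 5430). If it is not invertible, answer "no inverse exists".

1259

Run Euclid on (5430, 1199):
5430 = 4×1199 + 634
1199 = 1×634 + 565
634 = 1×565 + 69
565 = 8×69 + 13
69 = 5×13 + 4
13 = 3×4 + 1
4 = 4×1 + 0
The gcd is 1. Working backward:
1 = 13 − 3·4
1 = −3·69 + 16·13
1 = 16·565 − 131·69
1 = −131·634 + 147·565
1 = 147·1199 − 278·634
1 = −278·5430 + 1259·1199
So 1199·1259 ≡ 1 (mod 5430).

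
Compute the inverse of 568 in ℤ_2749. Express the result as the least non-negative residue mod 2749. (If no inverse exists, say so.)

1873

gcd(2749, 568) by repeated division:
2749 = 4*568 + 477
568 = 1*477 + 91
477 = 5*91 + 22
91 = 4*22 + 3
22 = 7*3 + 1
3 = 3*1 + 0
The gcd is 1. Working backward:
1 = 22 − 7·3
1 = −7·91 + 29·22
1 = 29·477 − 152·91
1 = −152·568 + 181·477
1 = 181·2749 − 876·568
So 568·(-876) ≡ 1 (mod 2749), and -876 ≡ 1873 (mod 2749).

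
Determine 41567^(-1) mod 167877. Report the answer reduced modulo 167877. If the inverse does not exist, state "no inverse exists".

143984

gcd(167877, 41567) by repeated division:
167877 = 4×41567 + 1609
41567 = 25×1609 + 1342
1609 = 1×1342 + 267
1342 = 5×267 + 7
267 = 38×7 + 1
7 = 7×1 + 0
Since gcd(41567, 167877) = 1, back-substitute to write 1 as a combination:
1 = 267 − 38·7
1 = −38·1342 + 191·267
1 = 191·1609 − 229·1342
1 = −229·41567 + 5916·1609
1 = 5916·167877 − 23893·41567
Hence 41567⁻¹ ≡ -23893 ≡ 143984 (mod 167877).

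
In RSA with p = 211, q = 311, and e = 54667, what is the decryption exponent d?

55603

φ(n) = (p−1)(q−1) = 210·310 = 65100.
Need d with 54667·d ≡ 1 (mod 65100). Apply the extended Euclidean algorithm:
65100 = 1·54667 + 10433
54667 = 5·10433 + 2502
10433 = 4·2502 + 425
2502 = 5·425 + 377
425 = 1·377 + 48
377 = 7·48 + 41
48 = 1·41 + 7
41 = 5·7 + 6
7 = 1·6 + 1
6 = 6·1 + 0
Back-substitute:
1 = 7 − 6
1 = −41 + 6·7
1 = 6·48 − 7·41
1 = −7·377 + 55·48
1 = 55·425 − 62·377
1 = −62·2502 + 365·425
1 = 365·10433 − 1522·2502
1 = −1522·54667 + 7975·10433
1 = 7975·65100 − 9497·54667
So 54667·(-9497) ≡ 1 (mod 65100), hence d ≡ -9497 ≡ 55603 (mod 65100).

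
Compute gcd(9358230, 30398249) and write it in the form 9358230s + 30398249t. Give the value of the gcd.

Euclidean algorithm:
30398249 = 3×9358230 + 2323559
9358230 = 4×2323559 + 63994
2323559 = 36×63994 + 19775
63994 = 3×19775 + 4669
19775 = 4×4669 + 1099
4669 = 4×1099 + 273
1099 = 4×273 + 7
273 = 39×7 + 0
gcd(9358230, 30398249) = 7.
Back-substituting:
7 = 1099 − 4·273
7 = −4·4669 + 17·1099
7 = 17·19775 − 72·4669
7 = −72·63994 + 233·19775
7 = 233·2323559 − 8460·63994
7 = −8460·9358230 + 34073·2323559
7 = 34073·30398249 − 110679·9358230
So 7 = (34073)·30398249 + (-110679)·9358230.

7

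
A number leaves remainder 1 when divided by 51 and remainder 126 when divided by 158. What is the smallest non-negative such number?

4234

Write x = 1 + 51·k. Then 51·k ≡ 126 − 1 ≡ 125 (mod 158).
Need 51⁻¹ mod 158. Extended Euclid on (158, 51):
158 = 3×51 + 5
51 = 10×5 + 1
5 = 5×1 + 0
Back-substitute:
1 = 51 − 10·5
1 = −10·158 + 31·51
51⁻¹ ≡ 31 (mod 158), so k ≡ 31·125 ≡ 83 (mod 158).
x = 1 + 51·83 = 4234.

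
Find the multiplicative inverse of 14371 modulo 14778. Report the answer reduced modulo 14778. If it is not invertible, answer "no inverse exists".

1525

Run Euclid on (14778, 14371):
14778 = 1×14371 + 407
14371 = 35×407 + 126
407 = 3×126 + 29
126 = 4×29 + 10
29 = 2×10 + 9
10 = 1×9 + 1
9 = 9×1 + 0
gcd = 1, so the inverse exists. Back-substitute:
1 = 10 − 9
1 = −29 + 3·10
1 = 3·126 − 13·29
1 = −13·407 + 42·126
1 = 42·14371 − 1483·407
1 = −1483·14778 + 1525·14371
So 14371·1525 ≡ 1 (mod 14778).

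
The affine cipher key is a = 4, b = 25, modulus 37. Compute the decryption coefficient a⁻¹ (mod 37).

gcd(37, 4) by repeated division:
37 = 9·4 + 1
4 = 4·1 + 0
The gcd is 1. Working backward:
1 = 37 − 9·4
So 4·(-9) ≡ 1 (mod 37), and -9 ≡ 28 (mod 37).

28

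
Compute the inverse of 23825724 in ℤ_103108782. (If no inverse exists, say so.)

no inverse exists

Compute gcd(23825724, 103108782):
103108782 = 4·23825724 + 7805886
23825724 = 3·7805886 + 408066
7805886 = 19·408066 + 52632
408066 = 7·52632 + 39642
52632 = 1·39642 + 12990
39642 = 3·12990 + 672
12990 = 19·672 + 222
672 = 3·222 + 6
222 = 37·6 + 0
Since gcd = 6 > 1, 23825724 is not a unit mod 103108782.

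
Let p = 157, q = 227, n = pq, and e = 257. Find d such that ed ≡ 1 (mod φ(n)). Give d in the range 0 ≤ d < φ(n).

11249

φ(n) = (p−1)(q−1) = 156·226 = 35256.
Need d with 257·d ≡ 1 (mod 35256). Apply the extended Euclidean algorithm:
35256 = 137*257 + 47
257 = 5*47 + 22
47 = 2*22 + 3
22 = 7*3 + 1
3 = 3*1 + 0
Back-substitute:
1 = 22 − 7·3
1 = −7·47 + 15·22
1 = 15·257 − 82·47
1 = −82·35256 + 11249·257
So 257·11249 ≡ 1 (mod 35256), hence d = 11249.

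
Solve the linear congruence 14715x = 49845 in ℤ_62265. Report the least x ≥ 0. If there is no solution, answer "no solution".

3617

First find gcd(14715, 62265):
62265 = 4·14715 + 3405
14715 = 4·3405 + 1095
3405 = 3·1095 + 120
1095 = 9·120 + 15
120 = 8·15 + 0
gcd = 15 and 15 | 49845, so solutions exist. Divide through by 15: 981x ≡ 3323 (mod 4151).
Now find 981⁻¹ mod 4151:
4151 = 4*981 + 227
981 = 4*227 + 73
227 = 3*73 + 8
73 = 9*8 + 1
8 = 8*1 + 0
Back-substitute:
1 = 73 − 9·8
1 = −9·227 + 28·73
1 = 28·981 − 121·227
1 = −121·4151 + 512·981
So 981⁻¹ ≡ 512 (mod 4151).
Then x ≡ 512·3323 ≡ 3617 (mod 4151); the smallest non-negative solution is x = 3617.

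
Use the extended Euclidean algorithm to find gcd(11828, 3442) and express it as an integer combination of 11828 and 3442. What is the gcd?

Repeated division:
11828 = 3·3442 + 1502
3442 = 2·1502 + 438
1502 = 3·438 + 188
438 = 2·188 + 62
188 = 3·62 + 2
62 = 31·2 + 0
gcd(11828, 3442) = 2.
Back-substituting:
2 = 188 − 3·62
2 = −3·438 + 7·188
2 = 7·1502 − 24·438
2 = −24·3442 + 55·1502
2 = 55·11828 − 189·3442
So 2 = (55)·11828 + (-189)·3442.

2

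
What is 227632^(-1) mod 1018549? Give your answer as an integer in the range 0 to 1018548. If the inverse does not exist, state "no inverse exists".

Extended Euclidean algorithm:
1018549 = 4×227632 + 108021
227632 = 2×108021 + 11590
108021 = 9×11590 + 3711
11590 = 3×3711 + 457
3711 = 8×457 + 55
457 = 8×55 + 17
55 = 3×17 + 4
17 = 4×4 + 1
4 = 4×1 + 0
Since gcd(227632, 1018549) = 1, back-substitute to write 1 as a combination:
1 = 17 − 4·4
1 = −4·55 + 13·17
1 = 13·457 − 108·55
1 = −108·3711 + 877·457
1 = 877·11590 − 2739·3711
1 = −2739·108021 + 25528·11590
1 = 25528·227632 − 53795·108021
1 = −53795·1018549 + 240708·227632
So 227632·240708 ≡ 1 (mod 1018549).

240708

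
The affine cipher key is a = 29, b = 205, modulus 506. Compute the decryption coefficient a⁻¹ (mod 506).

gcd(506, 29) by repeated division:
506 = 17*29 + 13
29 = 2*13 + 3
13 = 4*3 + 1
3 = 3*1 + 0
Since gcd(29, 506) = 1, back-substitute to write 1 as a combination:
1 = 13 − 4·3
1 = −4·29 + 9·13
1 = 9·506 − 157·29
Hence 29⁻¹ ≡ -157 ≡ 349 (mod 506).

349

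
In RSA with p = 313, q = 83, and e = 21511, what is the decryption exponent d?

18775

φ(n) = (p−1)(q−1) = 312·82 = 25584.
Need d with 21511·d ≡ 1 (mod 25584). Apply the extended Euclidean algorithm:
25584 = 1*21511 + 4073
21511 = 5*4073 + 1146
4073 = 3*1146 + 635
1146 = 1*635 + 511
635 = 1*511 + 124
511 = 4*124 + 15
124 = 8*15 + 4
15 = 3*4 + 3
4 = 1*3 + 1
3 = 3*1 + 0
Back-substitute:
1 = 4 − 3
1 = −15 + 4·4
1 = 4·124 − 33·15
1 = −33·511 + 136·124
1 = 136·635 − 169·511
1 = −169·1146 + 305·635
1 = 305·4073 − 1084·1146
1 = −1084·21511 + 5725·4073
1 = 5725·25584 − 6809·21511
So 21511·(-6809) ≡ 1 (mod 25584), hence d ≡ -6809 ≡ 18775 (mod 25584).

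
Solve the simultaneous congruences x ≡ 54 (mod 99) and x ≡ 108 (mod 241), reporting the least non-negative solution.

13122

Write x = 54 + 99·k. Then 99·k ≡ 108 − 54 ≡ 54 (mod 241).
Need 99⁻¹ mod 241. Extended Euclid on (241, 99):
241 = 2*99 + 43
99 = 2*43 + 13
43 = 3*13 + 4
13 = 3*4 + 1
4 = 4*1 + 0
Back-substitute:
1 = 13 − 3·4
1 = −3·43 + 10·13
1 = 10·99 − 23·43
1 = −23·241 + 56·99
99⁻¹ ≡ 56 (mod 241), so k ≡ 56·54 ≡ 132 (mod 241).
x = 54 + 99·132 = 13122.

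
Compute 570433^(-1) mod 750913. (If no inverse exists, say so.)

Run Euclid on (750913, 570433):
750913 = 1·570433 + 180480
570433 = 3·180480 + 28993
180480 = 6·28993 + 6522
28993 = 4·6522 + 2905
6522 = 2·2905 + 712
2905 = 4·712 + 57
712 = 12·57 + 28
57 = 2·28 + 1
28 = 28·1 + 0
gcd = 1, so the inverse exists. Back-substitute:
1 = 57 − 2·28
1 = −2·712 + 25·57
1 = 25·2905 − 102·712
1 = −102·6522 + 229·2905
1 = 229·28993 − 1018·6522
1 = −1018·180480 + 6337·28993
1 = 6337·570433 − 20029·180480
1 = −20029·750913 + 26366·570433
So 570433·26366 ≡ 1 (mod 750913).

26366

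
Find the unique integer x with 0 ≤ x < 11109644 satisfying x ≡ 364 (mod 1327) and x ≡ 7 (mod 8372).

Write x = 364 + 1327·k. Then 1327·k ≡ 7 − 364 ≡ 8015 (mod 8372).
Need 1327⁻¹ mod 8372. Extended Euclid on (8372, 1327):
8372 = 6*1327 + 410
1327 = 3*410 + 97
410 = 4*97 + 22
97 = 4*22 + 9
22 = 2*9 + 4
9 = 2*4 + 1
4 = 4*1 + 0
Back-substitute:
1 = 9 − 2·4
1 = −2·22 + 5·9
1 = 5·97 − 22·22
1 = −22·410 + 93·97
1 = 93·1327 − 301·410
1 = −301·8372 + 1899·1327
1327⁻¹ ≡ 1899 (mod 8372), so k ≡ 1899·8015 ≡ 189 (mod 8372).
x = 364 + 1327·189 = 251167.

251167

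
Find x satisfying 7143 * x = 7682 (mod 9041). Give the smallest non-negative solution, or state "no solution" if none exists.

5331

First find gcd(7143, 9041):
9041 = 1*7143 + 1898
7143 = 3*1898 + 1449
1898 = 1*1449 + 449
1449 = 3*449 + 102
449 = 4*102 + 41
102 = 2*41 + 20
41 = 2*20 + 1
20 = 20*1 + 0
gcd = 1, so a unique solution mod 9041 exists.
Back-substitute for the Bézout coefficients:
1 = 41 − 2·20
1 = −2·102 + 5·41
1 = 5·449 − 22·102
1 = −22·1449 + 71·449
1 = 71·1898 − 93·1449
1 = −93·7143 + 350·1898
1 = 350·9041 − 443·7143
So 7143·(-443) ≡ 1 (mod 9041), giving 7143⁻¹ ≡ 8598.
x ≡ 7143⁻¹·7682 ≡ 8598·7682 ≡ 5331 (mod 9041).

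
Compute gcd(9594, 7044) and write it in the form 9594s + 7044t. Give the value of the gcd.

Apply Euclid's algorithm to 9594 and 7044:
9594 = 1×7044 + 2550
7044 = 2×2550 + 1944
2550 = 1×1944 + 606
1944 = 3×606 + 126
606 = 4×126 + 102
126 = 1×102 + 24
102 = 4×24 + 6
24 = 4×6 + 0
gcd(9594, 7044) = 6.
Back-substituting:
6 = 102 − 4·24
6 = −4·126 + 5·102
6 = 5·606 − 24·126
6 = −24·1944 + 77·606
6 = 77·2550 − 101·1944
6 = −101·7044 + 279·2550
6 = 279·9594 − 380·7044
So 6 = (279)·9594 + (-380)·7044.

6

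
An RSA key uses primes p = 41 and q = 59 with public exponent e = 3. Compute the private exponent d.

φ(n) = (p−1)(q−1) = 40·58 = 2320.
Need d with 3·d ≡ 1 (mod 2320). Apply the extended Euclidean algorithm:
2320 = 773*3 + 1
3 = 3*1 + 0
Back-substitute:
1 = 2320 − 773·3
So 3·(-773) ≡ 1 (mod 2320), hence d ≡ -773 ≡ 1547 (mod 2320).

1547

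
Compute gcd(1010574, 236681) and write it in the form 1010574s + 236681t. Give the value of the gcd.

1

Repeated division:
1010574 = 4×236681 + 63850
236681 = 3×63850 + 45131
63850 = 1×45131 + 18719
45131 = 2×18719 + 7693
18719 = 2×7693 + 3333
7693 = 2×3333 + 1027
3333 = 3×1027 + 252
1027 = 4×252 + 19
252 = 13×19 + 5
19 = 3×5 + 4
5 = 1×4 + 1
4 = 4×1 + 0
gcd(1010574, 236681) = 1.
Working backward:
1 = 5 − 4
1 = −19 + 4·5
1 = 4·252 − 53·19
1 = −53·1027 + 216·252
1 = 216·3333 − 701·1027
1 = −701·7693 + 1618·3333
1 = 1618·18719 − 3937·7693
1 = −3937·45131 + 9492·18719
1 = 9492·63850 − 13429·45131
1 = −13429·236681 + 49779·63850
1 = 49779·1010574 − 212545·236681
So 1 = (49779)·1010574 + (-212545)·236681.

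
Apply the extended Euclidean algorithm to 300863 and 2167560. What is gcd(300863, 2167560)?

Repeated division:
2167560 = 7·300863 + 61519
300863 = 4·61519 + 54787
61519 = 1·54787 + 6732
54787 = 8·6732 + 931
6732 = 7·931 + 215
931 = 4·215 + 71
215 = 3·71 + 2
71 = 35·2 + 1
2 = 2·1 + 0
gcd(300863, 2167560) = 1.
Back-substituting:
1 = 71 − 35·2
1 = −35·215 + 106·71
1 = 106·931 − 459·215
1 = −459·6732 + 3319·931
1 = 3319·54787 − 27011·6732
1 = −27011·61519 + 30330·54787
1 = 30330·300863 − 148331·61519
1 = −148331·2167560 + 1068647·300863
So 1 = (-148331)·2167560 + (1068647)·300863.

1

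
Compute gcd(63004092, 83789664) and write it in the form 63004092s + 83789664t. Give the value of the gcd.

Repeated division:
83789664 = 1*63004092 + 20785572
63004092 = 3*20785572 + 647376
20785572 = 32*647376 + 69540
647376 = 9*69540 + 21516
69540 = 3*21516 + 4992
21516 = 4*4992 + 1548
4992 = 3*1548 + 348
1548 = 4*348 + 156
348 = 2*156 + 36
156 = 4*36 + 12
36 = 3*12 + 0
gcd(63004092, 83789664) = 12.
Back-substituting:
12 = 156 − 4·36
12 = −4·348 + 9·156
12 = 9·1548 − 40·348
12 = −40·4992 + 129·1548
12 = 129·21516 − 556·4992
12 = −556·69540 + 1797·21516
12 = 1797·647376 − 16729·69540
12 = −16729·20785572 + 537125·647376
12 = 537125·63004092 − 1628104·20785572
12 = −1628104·83789664 + 2165229·63004092
So 12 = (-1628104)·83789664 + (2165229)·63004092.

12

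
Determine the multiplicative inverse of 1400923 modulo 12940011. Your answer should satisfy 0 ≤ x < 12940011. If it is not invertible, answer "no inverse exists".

11098198

Run Euclid on (12940011, 1400923):
12940011 = 9×1400923 + 331704
1400923 = 4×331704 + 74107
331704 = 4×74107 + 35276
74107 = 2×35276 + 3555
35276 = 9×3555 + 3281
3555 = 1×3281 + 274
3281 = 11×274 + 267
274 = 1×267 + 7
267 = 38×7 + 1
7 = 7×1 + 0
Since gcd(1400923, 12940011) = 1, back-substitute to write 1 as a combination:
1 = 267 − 38·7
1 = −38·274 + 39·267
1 = 39·3281 − 467·274
1 = −467·3555 + 506·3281
1 = 506·35276 − 5021·3555
1 = −5021·74107 + 10548·35276
1 = 10548·331704 − 47213·74107
1 = −47213·1400923 + 199400·331704
1 = 199400·12940011 − 1841813·1400923
So 1400923·(-1841813) ≡ 1 (mod 12940011), and -1841813 ≡ 11098198 (mod 12940011).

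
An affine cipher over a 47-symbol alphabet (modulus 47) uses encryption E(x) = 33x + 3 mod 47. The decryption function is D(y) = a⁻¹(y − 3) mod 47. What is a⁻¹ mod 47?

10

Apply the Euclidean algorithm to 47 and 33:
47 = 1*33 + 14
33 = 2*14 + 5
14 = 2*5 + 4
5 = 1*4 + 1
4 = 4*1 + 0
The gcd is 1. Working backward:
1 = 5 − 4
1 = −14 + 3·5
1 = 3·33 − 7·14
1 = −7·47 + 10·33
So 33·10 ≡ 1 (mod 47).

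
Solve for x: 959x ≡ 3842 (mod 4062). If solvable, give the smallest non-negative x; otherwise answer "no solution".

3994

First find gcd(959, 4062):
4062 = 4×959 + 226
959 = 4×226 + 55
226 = 4×55 + 6
55 = 9×6 + 1
6 = 6×1 + 0
gcd = 1, so a unique solution mod 4062 exists.
Back-substitute for the Bézout coefficients:
1 = 55 − 9·6
1 = −9·226 + 37·55
1 = 37·959 − 157·226
1 = −157·4062 + 665·959
So 959·(665) ≡ 1 (mod 4062), giving 959⁻¹ ≡ 665.
x ≡ 959⁻¹·3842 ≡ 665·3842 ≡ 3994 (mod 4062).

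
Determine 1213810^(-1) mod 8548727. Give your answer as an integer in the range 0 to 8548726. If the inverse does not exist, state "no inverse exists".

2334203

Run Euclid on (8548727, 1213810):
8548727 = 7·1213810 + 52057
1213810 = 23·52057 + 16499
52057 = 3·16499 + 2560
16499 = 6·2560 + 1139
2560 = 2·1139 + 282
1139 = 4·282 + 11
282 = 25·11 + 7
11 = 1·7 + 4
7 = 1·4 + 3
4 = 1·3 + 1
3 = 3·1 + 0
Since gcd(1213810, 8548727) = 1, back-substitute to write 1 as a combination:
1 = 4 − 3
1 = −7 + 2·4
1 = 2·11 − 3·7
1 = −3·282 + 77·11
1 = 77·1139 − 311·282
1 = −311·2560 + 699·1139
1 = 699·16499 − 4505·2560
1 = −4505·52057 + 14214·16499
1 = 14214·1213810 − 331427·52057
1 = −331427·8548727 + 2334203·1213810
So 1213810·2334203 ≡ 1 (mod 8548727).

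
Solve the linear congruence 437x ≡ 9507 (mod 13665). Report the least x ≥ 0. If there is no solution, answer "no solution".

6651

First find gcd(437, 13665):
13665 = 31*437 + 118
437 = 3*118 + 83
118 = 1*83 + 35
83 = 2*35 + 13
35 = 2*13 + 9
13 = 1*9 + 4
9 = 2*4 + 1
4 = 4*1 + 0
gcd = 1, so a unique solution mod 13665 exists.
Back-substitute for the Bézout coefficients:
1 = 9 − 2·4
1 = −2·13 + 3·9
1 = 3·35 − 8·13
1 = −8·83 + 19·35
1 = 19·118 − 27·83
1 = −27·437 + 100·118
1 = 100·13665 − 3127·437
So 437·(-3127) ≡ 1 (mod 13665), giving 437⁻¹ ≡ 10538.
x ≡ 437⁻¹·9507 ≡ 10538·9507 ≡ 6651 (mod 13665).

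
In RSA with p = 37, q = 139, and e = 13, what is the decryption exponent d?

φ(n) = (p−1)(q−1) = 36·138 = 4968.
Need d with 13·d ≡ 1 (mod 4968). Apply the extended Euclidean algorithm:
4968 = 382×13 + 2
13 = 6×2 + 1
2 = 2×1 + 0
Back-substitute:
1 = 13 − 6·2
1 = −6·4968 + 2293·13
So 13·2293 ≡ 1 (mod 4968), hence d = 2293.

2293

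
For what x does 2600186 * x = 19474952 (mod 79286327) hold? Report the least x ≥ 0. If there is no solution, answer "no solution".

First find gcd(2600186, 79286327):
79286327 = 30*2600186 + 1280747
2600186 = 2*1280747 + 38692
1280747 = 33*38692 + 3911
38692 = 9*3911 + 3493
3911 = 1*3493 + 418
3493 = 8*418 + 149
418 = 2*149 + 120
149 = 1*120 + 29
120 = 4*29 + 4
29 = 7*4 + 1
4 = 4*1 + 0
gcd = 1, so a unique solution mod 79286327 exists.
Back-substitute for the Bézout coefficients:
1 = 29 − 7·4
1 = −7·120 + 29·29
1 = 29·149 − 36·120
1 = −36·418 + 101·149
1 = 101·3493 − 844·418
1 = −844·3911 + 945·3493
1 = 945·38692 − 9349·3911
1 = −9349·1280747 + 309462·38692
1 = 309462·2600186 − 628273·1280747
1 = −628273·79286327 + 19157652·2600186
So 2600186·(19157652) ≡ 1 (mod 79286327), giving 2600186⁻¹ ≡ 19157652.
x ≡ 2600186⁻¹·19474952 ≡ 19157652·19474952 ≡ 14194538 (mod 79286327).

14194538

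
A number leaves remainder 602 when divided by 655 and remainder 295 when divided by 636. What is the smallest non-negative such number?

Write x = 602 + 655·k. Then 655·k ≡ 295 − 602 ≡ 329 (mod 636).
Need 655⁻¹ mod 636. Extended Euclid on (636, 19):
636 = 33·19 + 9
19 = 2·9 + 1
9 = 9·1 + 0
Back-substitute:
1 = 19 − 2·9
1 = −2·636 + 67·19
655⁻¹ ≡ 67 (mod 636), so k ≡ 67·329 ≡ 419 (mod 636).
x = 602 + 655·419 = 275047.

275047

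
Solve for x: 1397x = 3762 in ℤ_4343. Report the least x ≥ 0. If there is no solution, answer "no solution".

First find gcd(1397, 4343):
4343 = 3*1397 + 152
1397 = 9*152 + 29
152 = 5*29 + 7
29 = 4*7 + 1
7 = 7*1 + 0
gcd = 1, so a unique solution mod 4343 exists.
Back-substitute for the Bézout coefficients:
1 = 29 − 4·7
1 = −4·152 + 21·29
1 = 21·1397 − 193·152
1 = −193·4343 + 600·1397
So 1397·(600) ≡ 1 (mod 4343), giving 1397⁻¹ ≡ 600.
x ≡ 1397⁻¹·3762 ≡ 600·3762 ≡ 3183 (mod 4343).

3183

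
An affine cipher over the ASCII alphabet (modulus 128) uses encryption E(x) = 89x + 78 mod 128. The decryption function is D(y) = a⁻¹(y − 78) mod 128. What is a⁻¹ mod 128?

105

gcd(128, 89) by repeated division:
128 = 1·89 + 39
89 = 2·39 + 11
39 = 3·11 + 6
11 = 1·6 + 5
6 = 1·5 + 1
5 = 5·1 + 0
gcd = 1, so the inverse exists. Back-substitute:
1 = 6 − 5
1 = −11 + 2·6
1 = 2·39 − 7·11
1 = −7·89 + 16·39
1 = 16·128 − 23·89
Hence 89⁻¹ ≡ -23 ≡ 105 (mod 128).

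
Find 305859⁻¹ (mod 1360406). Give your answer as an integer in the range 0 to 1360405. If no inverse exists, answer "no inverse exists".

259815

Apply the Euclidean algorithm to 1360406 and 305859:
1360406 = 4×305859 + 136970
305859 = 2×136970 + 31919
136970 = 4×31919 + 9294
31919 = 3×9294 + 4037
9294 = 2×4037 + 1220
4037 = 3×1220 + 377
1220 = 3×377 + 89
377 = 4×89 + 21
89 = 4×21 + 5
21 = 4×5 + 1
5 = 5×1 + 0
Since gcd(305859, 1360406) = 1, back-substitute to write 1 as a combination:
1 = 21 − 4·5
1 = −4·89 + 17·21
1 = 17·377 − 72·89
1 = −72·1220 + 233·377
1 = 233·4037 − 771·1220
1 = −771·9294 + 1775·4037
1 = 1775·31919 − 6096·9294
1 = −6096·136970 + 26159·31919
1 = 26159·305859 − 58414·136970
1 = −58414·1360406 + 259815·305859
So 305859·259815 ≡ 1 (mod 1360406).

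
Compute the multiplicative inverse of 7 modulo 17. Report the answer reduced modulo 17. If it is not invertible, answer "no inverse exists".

5

gcd(17, 7) by repeated division:
17 = 2*7 + 3
7 = 2*3 + 1
3 = 3*1 + 0
Since gcd(7, 17) = 1, back-substitute to write 1 as a combination:
1 = 7 − 2·3
1 = −2·17 + 5·7
So 7·5 ≡ 1 (mod 17).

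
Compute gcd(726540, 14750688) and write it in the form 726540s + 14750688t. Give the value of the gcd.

12

Euclidean algorithm:
14750688 = 20*726540 + 219888
726540 = 3*219888 + 66876
219888 = 3*66876 + 19260
66876 = 3*19260 + 9096
19260 = 2*9096 + 1068
9096 = 8*1068 + 552
1068 = 1*552 + 516
552 = 1*516 + 36
516 = 14*36 + 12
36 = 3*12 + 0
gcd(726540, 14750688) = 12.
Working backward:
12 = 516 − 14·36
12 = −14·552 + 15·516
12 = 15·1068 − 29·552
12 = −29·9096 + 247·1068
12 = 247·19260 − 523·9096
12 = −523·66876 + 1816·19260
12 = 1816·219888 − 5971·66876
12 = −5971·726540 + 19729·219888
12 = 19729·14750688 − 400551·726540
So 12 = (19729)·14750688 + (-400551)·726540.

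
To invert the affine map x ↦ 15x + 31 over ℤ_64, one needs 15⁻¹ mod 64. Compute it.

Apply the Euclidean algorithm to 64 and 15:
64 = 4*15 + 4
15 = 3*4 + 3
4 = 1*3 + 1
3 = 3*1 + 0
The gcd is 1. Working backward:
1 = 4 − 3
1 = −15 + 4·4
1 = 4·64 − 17·15
So 15·(-17) ≡ 1 (mod 64), and -17 ≡ 47 (mod 64).

47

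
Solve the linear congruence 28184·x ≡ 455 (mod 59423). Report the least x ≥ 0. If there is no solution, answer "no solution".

First find gcd(28184, 59423):
59423 = 2*28184 + 3055
28184 = 9*3055 + 689
3055 = 4*689 + 299
689 = 2*299 + 91
299 = 3*91 + 26
91 = 3*26 + 13
26 = 2*13 + 0
gcd = 13 and 13 | 455, so solutions exist. Divide through by 13: 2168x ≡ 35 (mod 4571).
Now find 2168⁻¹ mod 4571:
4571 = 2×2168 + 235
2168 = 9×235 + 53
235 = 4×53 + 23
53 = 2×23 + 7
23 = 3×7 + 2
7 = 3×2 + 1
2 = 2×1 + 0
Back-substitute:
1 = 7 − 3·2
1 = −3·23 + 10·7
1 = 10·53 − 23·23
1 = −23·235 + 102·53
1 = 102·2168 − 941·235
1 = −941·4571 + 1984·2168
So 2168⁻¹ ≡ 1984 (mod 4571).
Then x ≡ 1984·35 ≡ 875 (mod 4571); the smallest non-negative solution is x = 875.

875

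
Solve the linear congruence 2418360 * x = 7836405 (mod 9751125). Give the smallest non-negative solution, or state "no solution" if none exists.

First find gcd(2418360, 9751125):
9751125 = 4·2418360 + 77685
2418360 = 31·77685 + 10125
77685 = 7·10125 + 6810
10125 = 1·6810 + 3315
6810 = 2·3315 + 180
3315 = 18·180 + 75
180 = 2·75 + 30
75 = 2·30 + 15
30 = 2·15 + 0
gcd = 15 and 15 | 7836405, so solutions exist. Divide through by 15: 161224x ≡ 522427 (mod 650075).
Now find 161224⁻¹ mod 650075:
650075 = 4·161224 + 5179
161224 = 31·5179 + 675
5179 = 7·675 + 454
675 = 1·454 + 221
454 = 2·221 + 12
221 = 18·12 + 5
12 = 2·5 + 2
5 = 2·2 + 1
2 = 2·1 + 0
Back-substitute:
1 = 5 − 2·2
1 = −2·12 + 5·5
1 = 5·221 − 92·12
1 = −92·454 + 189·221
1 = 189·675 − 281·454
1 = −281·5179 + 2156·675
1 = 2156·161224 − 67117·5179
1 = −67117·650075 + 270624·161224
So 161224⁻¹ ≡ 270624 (mod 650075).
Then x ≡ 270624·522427 ≡ 373148 (mod 650075); the smallest non-negative solution is x = 373148.

373148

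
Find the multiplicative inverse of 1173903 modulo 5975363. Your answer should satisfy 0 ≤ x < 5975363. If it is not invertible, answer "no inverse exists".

Apply the Euclidean algorithm to 5975363 and 1173903:
5975363 = 5·1173903 + 105848
1173903 = 11·105848 + 9575
105848 = 11·9575 + 523
9575 = 18·523 + 161
523 = 3·161 + 40
161 = 4·40 + 1
40 = 40·1 + 0
The gcd is 1. Working backward:
1 = 161 − 4·40
1 = −4·523 + 13·161
1 = 13·9575 − 238·523
1 = −238·105848 + 2631·9575
1 = 2631·1173903 − 29179·105848
1 = −29179·5975363 + 148526·1173903
So 1173903·148526 ≡ 1 (mod 5975363).

148526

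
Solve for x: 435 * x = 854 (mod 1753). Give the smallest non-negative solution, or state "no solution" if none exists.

First find gcd(435, 1753):
1753 = 4*435 + 13
435 = 33*13 + 6
13 = 2*6 + 1
6 = 6*1 + 0
gcd = 1, so a unique solution mod 1753 exists.
Back-substitute for the Bézout coefficients:
1 = 13 − 2·6
1 = −2·435 + 67·13
1 = 67·1753 − 270·435
So 435·(-270) ≡ 1 (mod 1753), giving 435⁻¹ ≡ 1483.
x ≡ 435⁻¹·854 ≡ 1483·854 ≡ 816 (mod 1753).

816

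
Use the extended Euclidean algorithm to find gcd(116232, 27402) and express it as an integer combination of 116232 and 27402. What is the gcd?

6

Repeated division:
116232 = 4·27402 + 6624
27402 = 4·6624 + 906
6624 = 7·906 + 282
906 = 3·282 + 60
282 = 4·60 + 42
60 = 1·42 + 18
42 = 2·18 + 6
18 = 3·6 + 0
gcd(116232, 27402) = 6.
Working backward:
6 = 42 − 2·18
6 = −2·60 + 3·42
6 = 3·282 − 14·60
6 = −14·906 + 45·282
6 = 45·6624 − 329·906
6 = −329·27402 + 1361·6624
6 = 1361·116232 − 5773·27402
So 6 = (1361)·116232 + (-5773)·27402.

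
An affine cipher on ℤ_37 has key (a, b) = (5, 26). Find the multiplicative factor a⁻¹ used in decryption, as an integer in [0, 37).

15

Apply the Euclidean algorithm to 37 and 5:
37 = 7×5 + 2
5 = 2×2 + 1
2 = 2×1 + 0
gcd = 1, so the inverse exists. Back-substitute:
1 = 5 − 2·2
1 = −2·37 + 15·5
So 5·15 ≡ 1 (mod 37).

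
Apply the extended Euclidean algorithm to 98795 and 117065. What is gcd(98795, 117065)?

5

Repeated division:
117065 = 1*98795 + 18270
98795 = 5*18270 + 7445
18270 = 2*7445 + 3380
7445 = 2*3380 + 685
3380 = 4*685 + 640
685 = 1*640 + 45
640 = 14*45 + 10
45 = 4*10 + 5
10 = 2*5 + 0
gcd(98795, 117065) = 5.
Express as a combination:
5 = 45 − 4·10
5 = −4·640 + 57·45
5 = 57·685 − 61·640
5 = −61·3380 + 301·685
5 = 301·7445 − 663·3380
5 = −663·18270 + 1627·7445
5 = 1627·98795 − 8798·18270
5 = −8798·117065 + 10425·98795
So 5 = (-8798)·117065 + (10425)·98795.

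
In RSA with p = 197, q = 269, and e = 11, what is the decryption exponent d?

33427

φ(n) = (p−1)(q−1) = 196·268 = 52528.
Need d with 11·d ≡ 1 (mod 52528). Apply the extended Euclidean algorithm:
52528 = 4775×11 + 3
11 = 3×3 + 2
3 = 1×2 + 1
2 = 2×1 + 0
Back-substitute:
1 = 3 − 2
1 = −11 + 4·3
1 = 4·52528 − 19101·11
So 11·(-19101) ≡ 1 (mod 52528), hence d ≡ -19101 ≡ 33427 (mod 52528).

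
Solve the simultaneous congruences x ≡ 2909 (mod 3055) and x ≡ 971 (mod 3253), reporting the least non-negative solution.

4851194

Write x = 2909 + 3055·k. Then 3055·k ≡ 971 − 2909 ≡ 1315 (mod 3253).
Need 3055⁻¹ mod 3253. Extended Euclid on (3253, 3055):
3253 = 1*3055 + 198
3055 = 15*198 + 85
198 = 2*85 + 28
85 = 3*28 + 1
28 = 28*1 + 0
Back-substitute:
1 = 85 − 3·28
1 = −3·198 + 7·85
1 = 7·3055 − 108·198
1 = −108·3253 + 115·3055
3055⁻¹ ≡ 115 (mod 3253), so k ≡ 115·1315 ≡ 1587 (mod 3253).
x = 2909 + 3055·1587 = 4851194.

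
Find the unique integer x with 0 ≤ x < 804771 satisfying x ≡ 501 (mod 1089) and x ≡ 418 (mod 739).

Write x = 501 + 1089·k. Then 1089·k ≡ 418 − 501 ≡ 656 (mod 739).
Need 1089⁻¹ mod 739. Extended Euclid on (739, 350):
739 = 2*350 + 39
350 = 8*39 + 38
39 = 1*38 + 1
38 = 38*1 + 0
Back-substitute:
1 = 39 − 38
1 = −350 + 9·39
1 = 9·739 − 19·350
1089⁻¹ ≡ 720 (mod 739), so k ≡ 720·656 ≡ 99 (mod 739).
x = 501 + 1089·99 = 108312.

108312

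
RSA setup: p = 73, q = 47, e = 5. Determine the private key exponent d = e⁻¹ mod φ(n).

1325

φ(n) = (p−1)(q−1) = 72·46 = 3312.
Need d with 5·d ≡ 1 (mod 3312). Apply the extended Euclidean algorithm:
3312 = 662·5 + 2
5 = 2·2 + 1
2 = 2·1 + 0
Back-substitute:
1 = 5 − 2·2
1 = −2·3312 + 1325·5
So 5·1325 ≡ 1 (mod 3312), hence d = 1325.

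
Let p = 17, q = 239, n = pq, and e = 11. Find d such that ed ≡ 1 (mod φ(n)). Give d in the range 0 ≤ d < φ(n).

1731

φ(n) = (p−1)(q−1) = 16·238 = 3808.
Need d with 11·d ≡ 1 (mod 3808). Apply the extended Euclidean algorithm:
3808 = 346*11 + 2
11 = 5*2 + 1
2 = 2*1 + 0
Back-substitute:
1 = 11 − 5·2
1 = −5·3808 + 1731·11
So 11·1731 ≡ 1 (mod 3808), hence d = 1731.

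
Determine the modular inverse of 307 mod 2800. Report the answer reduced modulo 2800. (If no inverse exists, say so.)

2043

Apply the Euclidean algorithm to 2800 and 307:
2800 = 9*307 + 37
307 = 8*37 + 11
37 = 3*11 + 4
11 = 2*4 + 3
4 = 1*3 + 1
3 = 3*1 + 0
gcd = 1, so the inverse exists. Back-substitute:
1 = 4 − 3
1 = −11 + 3·4
1 = 3·37 − 10·11
1 = −10·307 + 83·37
1 = 83·2800 − 757·307
So 307·(-757) ≡ 1 (mod 2800), and -757 ≡ 2043 (mod 2800).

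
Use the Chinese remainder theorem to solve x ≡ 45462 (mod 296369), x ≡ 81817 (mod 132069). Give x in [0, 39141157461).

Write x = 45462 + 296369·k. Then 296369·k ≡ 81817 − 45462 ≡ 36355 (mod 132069).
Need 296369⁻¹ mod 132069. Extended Euclid on (132069, 32231):
132069 = 4·32231 + 3145
32231 = 10·3145 + 781
3145 = 4·781 + 21
781 = 37·21 + 4
21 = 5·4 + 1
4 = 4·1 + 0
Back-substitute:
1 = 21 − 5·4
1 = −5·781 + 186·21
1 = 186·3145 − 749·781
1 = −749·32231 + 7676·3145
1 = 7676·132069 − 31453·32231
296369⁻¹ ≡ 100616 (mod 132069), so k ≡ 100616·36355 ≡ 111656 (mod 132069).
x = 45462 + 296369·111656 = 33091422526.

33091422526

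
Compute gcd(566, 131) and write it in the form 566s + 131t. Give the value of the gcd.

1

Repeated division:
566 = 4*131 + 42
131 = 3*42 + 5
42 = 8*5 + 2
5 = 2*2 + 1
2 = 2*1 + 0
gcd(566, 131) = 1.
Working backward:
1 = 5 − 2·2
1 = −2·42 + 17·5
1 = 17·131 − 53·42
1 = −53·566 + 229·131
So 1 = (-53)·566 + (229)·131.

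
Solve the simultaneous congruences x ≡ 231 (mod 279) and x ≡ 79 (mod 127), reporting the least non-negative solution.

35385

Write x = 231 + 279·k. Then 279·k ≡ 79 − 231 ≡ 102 (mod 127).
Need 279⁻¹ mod 127. Extended Euclid on (127, 25):
127 = 5*25 + 2
25 = 12*2 + 1
2 = 2*1 + 0
Back-substitute:
1 = 25 − 12·2
1 = −12·127 + 61·25
279⁻¹ ≡ 61 (mod 127), so k ≡ 61·102 ≡ 126 (mod 127).
x = 231 + 279·126 = 35385.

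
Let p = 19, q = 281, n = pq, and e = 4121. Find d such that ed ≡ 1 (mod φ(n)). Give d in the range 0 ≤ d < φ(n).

φ(n) = (p−1)(q−1) = 18·280 = 5040.
Need d with 4121·d ≡ 1 (mod 5040). Apply the extended Euclidean algorithm:
5040 = 1·4121 + 919
4121 = 4·919 + 445
919 = 2·445 + 29
445 = 15·29 + 10
29 = 2·10 + 9
10 = 1·9 + 1
9 = 9·1 + 0
Back-substitute:
1 = 10 − 9
1 = −29 + 3·10
1 = 3·445 − 46·29
1 = −46·919 + 95·445
1 = 95·4121 − 426·919
1 = −426·5040 + 521·4121
So 4121·521 ≡ 1 (mod 5040), hence d = 521.

521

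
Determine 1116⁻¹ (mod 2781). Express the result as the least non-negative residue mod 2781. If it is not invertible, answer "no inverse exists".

no inverse exists

Euclidean algorithm on 2781, 1116:
2781 = 2*1116 + 549
1116 = 2*549 + 18
549 = 30*18 + 9
18 = 2*9 + 0
The gcd is 9, not 1, hence no inverse exists.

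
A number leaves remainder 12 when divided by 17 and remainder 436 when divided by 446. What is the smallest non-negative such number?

6234

Write x = 12 + 17·k. Then 17·k ≡ 436 − 12 ≡ 424 (mod 446).
Need 17⁻¹ mod 446. Extended Euclid on (446, 17):
446 = 26*17 + 4
17 = 4*4 + 1
4 = 4*1 + 0
Back-substitute:
1 = 17 − 4·4
1 = −4·446 + 105·17
17⁻¹ ≡ 105 (mod 446), so k ≡ 105·424 ≡ 366 (mod 446).
x = 12 + 17·366 = 6234.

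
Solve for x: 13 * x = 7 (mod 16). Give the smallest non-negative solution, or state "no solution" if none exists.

First find gcd(13, 16):
16 = 1·13 + 3
13 = 4·3 + 1
3 = 3·1 + 0
gcd = 1, so a unique solution mod 16 exists.
Back-substitute for the Bézout coefficients:
1 = 13 − 4·3
1 = −4·16 + 5·13
So 13·(5) ≡ 1 (mod 16), giving 13⁻¹ ≡ 5.
x ≡ 13⁻¹·7 ≡ 5·7 ≡ 3 (mod 16).

3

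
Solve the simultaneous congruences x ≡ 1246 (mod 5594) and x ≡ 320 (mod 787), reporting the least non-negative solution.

Write x = 1246 + 5594·k. Then 5594·k ≡ 320 − 1246 ≡ 648 (mod 787).
Need 5594⁻¹ mod 787. Extended Euclid on (787, 85):
787 = 9*85 + 22
85 = 3*22 + 19
22 = 1*19 + 3
19 = 6*3 + 1
3 = 3*1 + 0
Back-substitute:
1 = 19 − 6·3
1 = −6·22 + 7·19
1 = 7·85 − 27·22
1 = −27·787 + 250·85
5594⁻¹ ≡ 250 (mod 787), so k ≡ 250·648 ≡ 665 (mod 787).
x = 1246 + 5594·665 = 3721256.

3721256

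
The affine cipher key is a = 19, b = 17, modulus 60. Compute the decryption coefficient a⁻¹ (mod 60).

Extended Euclidean algorithm:
60 = 3*19 + 3
19 = 6*3 + 1
3 = 3*1 + 0
The gcd is 1. Working backward:
1 = 19 − 6·3
1 = −6·60 + 19·19
So 19·19 ≡ 1 (mod 60).

19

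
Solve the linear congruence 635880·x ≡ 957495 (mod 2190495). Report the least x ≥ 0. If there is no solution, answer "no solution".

First find gcd(635880, 2190495):
2190495 = 3*635880 + 282855
635880 = 2*282855 + 70170
282855 = 4*70170 + 2175
70170 = 32*2175 + 570
2175 = 3*570 + 465
570 = 1*465 + 105
465 = 4*105 + 45
105 = 2*45 + 15
45 = 3*15 + 0
gcd = 15 and 15 | 957495, so solutions exist. Divide through by 15: 42392x ≡ 63833 (mod 146033).
Now find 42392⁻¹ mod 146033:
146033 = 3×42392 + 18857
42392 = 2×18857 + 4678
18857 = 4×4678 + 145
4678 = 32×145 + 38
145 = 3×38 + 31
38 = 1×31 + 7
31 = 4×7 + 3
7 = 2×3 + 1
3 = 3×1 + 0
Back-substitute:
1 = 7 − 2·3
1 = −2·31 + 9·7
1 = 9·38 − 11·31
1 = −11·145 + 42·38
1 = 42·4678 − 1355·145
1 = −1355·18857 + 5462·4678
1 = 5462·42392 − 12279·18857
1 = −12279·146033 + 42299·42392
So 42392⁻¹ ≡ 42299 (mod 146033).
Then x ≡ 42299·63833 ≡ 67930 (mod 146033); the smallest non-negative solution is x = 67930.

67930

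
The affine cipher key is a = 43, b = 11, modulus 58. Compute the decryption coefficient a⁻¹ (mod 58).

Run Euclid on (58, 43):
58 = 1×43 + 15
43 = 2×15 + 13
15 = 1×13 + 2
13 = 6×2 + 1
2 = 2×1 + 0
The gcd is 1. Working backward:
1 = 13 − 6·2
1 = −6·15 + 7·13
1 = 7·43 − 20·15
1 = −20·58 + 27·43
So 43·27 ≡ 1 (mod 58).

27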